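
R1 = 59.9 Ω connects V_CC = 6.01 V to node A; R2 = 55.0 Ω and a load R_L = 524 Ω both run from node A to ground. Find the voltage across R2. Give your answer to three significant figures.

The load sits in parallel with R2, giving an effective lower resistance R2' = R2·R_L/(R2+R_L) = 49.78 Ω.
Voltage divider with the loaded lower leg: V_out = 6.01 × 49.78/(59.9 + 49.78) = 6.01 × 0.4538 = 2.728 V.
(Unloaded it would be 2.88 V; the load pulls it down.)

V_out ≈ 2.73 V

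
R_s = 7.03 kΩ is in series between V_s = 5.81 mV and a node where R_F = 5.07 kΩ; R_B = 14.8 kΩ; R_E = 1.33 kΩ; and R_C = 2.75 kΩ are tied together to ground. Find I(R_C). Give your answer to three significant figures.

I ≈ 0.197 µA

Parallel bank: R_p = 1/(1/5.07 + 1/14.8 + 1/1.33 + 1/2.75) = 0.7245 kΩ.
V_A by voltage divider: V_A = 5.81 × 0.7245/(7.03 + 0.7245) = 0.5428 mV.
I(R_C) = V_A / R_C = 0.5428/2.75 = 0.1974 µA.
(Check via current divider: I_total = 0.7492 µA; share G_k/ΣG = 0.2634 → same result.)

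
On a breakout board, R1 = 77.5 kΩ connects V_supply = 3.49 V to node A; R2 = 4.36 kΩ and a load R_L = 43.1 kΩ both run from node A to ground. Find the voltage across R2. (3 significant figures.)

V_out ≈ 0.170 V

The load sits in parallel with R2, giving an effective lower resistance R2' = R2·R_L/(R2+R_L) = 3.959 kΩ.
Voltage divider with the loaded lower leg: V_out = 3.49 × 3.959/(77.5 + 3.959) = 3.49 × 0.04861 = 0.1696 V.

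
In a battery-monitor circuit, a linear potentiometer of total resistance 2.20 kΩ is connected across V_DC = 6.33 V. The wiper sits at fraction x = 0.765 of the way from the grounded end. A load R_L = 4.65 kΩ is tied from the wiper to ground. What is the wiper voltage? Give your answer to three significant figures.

V_out ≈ 4.46 V

Lower segment x·R_p = 1.683 kΩ; upper segment (1−x)·R_p = 0.5170 kΩ.
Lower segment in parallel with the load: 1.683 ‖ 4.65 = 1.236 kΩ.
Loaded-divider output: V_out = 6.33 × 0.7050 = 4.463 V.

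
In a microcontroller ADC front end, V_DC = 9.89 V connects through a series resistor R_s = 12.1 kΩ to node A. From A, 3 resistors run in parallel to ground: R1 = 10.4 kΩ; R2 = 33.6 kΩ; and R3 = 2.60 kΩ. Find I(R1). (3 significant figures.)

I ≈ 0.132 mA

Parallel bank: R_p = 1/(1/10.4 + 1/33.6 + 1/2.60) = 1.959 kΩ.
V_A by voltage divider: V_A = 9.89 × 1.959/(12.1 + 1.959) = 1.378 V.
I(R1) = V_A / R1 = 1.378/10.4 = 0.1325 mA.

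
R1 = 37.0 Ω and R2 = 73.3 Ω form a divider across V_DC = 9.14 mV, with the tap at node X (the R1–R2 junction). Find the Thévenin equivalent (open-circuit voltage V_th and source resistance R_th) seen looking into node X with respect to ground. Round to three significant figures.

With X open, the divider is unloaded: V_th = 9.14 × 73.3/110.3 = 6.074 mV.
With V_DC suppressed (replaced by a short), R_th = R1 ‖ R2 = (37.00 × 73.3)/(37.00 + 73.3) = 24.59 Ω.

V_th ≈ 6.07 mV, R_th ≈ 24.6 Ω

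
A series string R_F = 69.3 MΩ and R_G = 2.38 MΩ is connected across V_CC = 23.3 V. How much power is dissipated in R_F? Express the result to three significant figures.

P ≈ 7.32 µW

The common current is I = 23.3/71.68 = 0.3251 µA.
P(R_F) = I²·R_F = (0.3251)² × 69.3 = 7.322 µW.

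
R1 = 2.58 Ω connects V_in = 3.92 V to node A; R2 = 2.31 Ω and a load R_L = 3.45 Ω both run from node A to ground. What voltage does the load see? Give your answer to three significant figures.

V_out ≈ 1.37 V

First combine the lower leg with the load: R2 ‖ R_L = 1.384 Ω.
Voltage divider with the loaded lower leg: V_out = 3.92 × 1.384/(2.58 + 1.384) = 3.92 × 0.3491 = 1.368 V.
(Unloaded it would be 1.85 V; the load pulls it down.)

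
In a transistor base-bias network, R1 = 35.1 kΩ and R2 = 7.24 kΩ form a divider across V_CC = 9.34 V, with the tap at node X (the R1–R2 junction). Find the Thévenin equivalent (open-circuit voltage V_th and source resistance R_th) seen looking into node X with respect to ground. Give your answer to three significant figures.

V_th ≈ 1.60 V, R_th ≈ 6.00 kΩ

V_th is the unloaded tap voltage: V_CC · R2/(R1+R2) = 9.34 × 0.1710 = 1.597 V.
Looking into X with the source shorted: R_th = R1·R2/(R1+R2) = 35.10 × 7.24/42.34 = 6.002 kΩ.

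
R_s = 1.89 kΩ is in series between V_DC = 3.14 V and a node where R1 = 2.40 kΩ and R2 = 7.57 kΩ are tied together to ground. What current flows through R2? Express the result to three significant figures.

Parallel bank: R_p = 1/(1/2.40 + 1/7.57) = 1.822 kΩ.
Node voltage V_A = V_DC · R_p/(R_s + R_p) = 3.14 × 0.4909 = 1.541 V.
I(R2) = V_A / R2 = 1.541/7.57 = 0.2036 mA.

I ≈ 0.204 mA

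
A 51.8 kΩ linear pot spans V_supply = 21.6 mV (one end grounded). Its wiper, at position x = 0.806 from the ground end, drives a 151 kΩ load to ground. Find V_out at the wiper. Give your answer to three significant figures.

V_out ≈ 16.5 mV

Split the track: R_lower = x·R_p = 41.75 kΩ, R_upper = (1−x)·R_p = 10.05 kΩ.
Lower segment in parallel with the load: 41.75 ‖ 151 = 32.71 kΩ.
V_out = 21.6 × 32.71/(10.05 + 32.71) = 16.52 mV.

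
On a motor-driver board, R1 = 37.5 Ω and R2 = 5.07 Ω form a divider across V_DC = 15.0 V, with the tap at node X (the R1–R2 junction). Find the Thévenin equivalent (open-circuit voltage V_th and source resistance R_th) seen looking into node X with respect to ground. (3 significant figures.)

With X open, the divider is unloaded: V_th = 15.0 × 5.07/42.57 = 1.786 V.
With V_DC suppressed (replaced by a short), R_th = R1 ‖ R2 = (37.50 × 5.07)/(37.50 + 5.07) = 4.466 Ω.

V_th ≈ 1.79 V, R_th ≈ 4.47 Ω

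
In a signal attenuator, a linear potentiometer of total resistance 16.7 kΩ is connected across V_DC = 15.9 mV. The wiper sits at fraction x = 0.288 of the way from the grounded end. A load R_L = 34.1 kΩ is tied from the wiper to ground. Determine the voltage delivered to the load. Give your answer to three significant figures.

V_out ≈ 4.16 mV

Split the track: R_lower = x·R_p = 4.810 kΩ, R_upper = (1−x)·R_p = 11.89 kΩ.
R_L loads the lower segment: effective lower R = 4.215 kΩ.
Loaded-divider output: V_out = 15.9 × 0.2617 = 4.161 mV.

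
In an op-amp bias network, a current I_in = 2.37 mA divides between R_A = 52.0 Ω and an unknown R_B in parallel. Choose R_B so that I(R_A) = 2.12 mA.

In a two-way split, I_A/I_in = R_B/(R_A + R_B).
2.12/2.37 = R_B/(R_A + R_B) → R_B = R_A · (0.8945)/(1 − 0.8945) = 52.0 × 8.480 = 441.0 Ω.

R_B ≈ 441 Ω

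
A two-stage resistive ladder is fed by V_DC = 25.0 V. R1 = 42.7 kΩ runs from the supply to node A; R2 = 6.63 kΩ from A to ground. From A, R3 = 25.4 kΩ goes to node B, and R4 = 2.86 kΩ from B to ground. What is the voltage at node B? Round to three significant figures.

V_B ≈ 0.283 V

Node A sees R2 in parallel with the series input of stage 2, R3 + R4 = 28.26 kΩ.
R2 ‖ (R3+R4) = 5.370 kΩ.
First divider: V_A = V_DC · 5.370/(42.7 + 5.370) = 2.793 V.
V_B = V_A × 0.1012 = 0.2826 V.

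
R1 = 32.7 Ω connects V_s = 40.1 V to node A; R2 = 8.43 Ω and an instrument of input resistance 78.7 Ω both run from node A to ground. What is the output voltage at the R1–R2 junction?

V_out ≈ 7.57 V

The load sits in parallel with R2, giving an effective lower resistance R2' = R2·R_L/(R2+R_L) = 7.614 Ω.
Now apply the divider: V_out = 40.1 × 0.1889 = 7.574 V.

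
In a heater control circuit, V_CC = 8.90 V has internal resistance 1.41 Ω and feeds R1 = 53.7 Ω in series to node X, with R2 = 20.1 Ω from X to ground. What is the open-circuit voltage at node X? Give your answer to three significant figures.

V_th ≈ 2.38 V

R1' = 1.41 + 53.7 = 55.11 Ω (source resistance + R1).
V_th is the unloaded tap voltage: V_CC · R2/(R1'+R2) = 8.90 × 0.2673 = 2.379 V.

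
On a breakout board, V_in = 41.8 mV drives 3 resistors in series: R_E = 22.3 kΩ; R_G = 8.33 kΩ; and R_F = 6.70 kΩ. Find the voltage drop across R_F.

ΣR = 22.3 + 8.33 + 6.70 = 37.33 kΩ.
By the voltage-divider rule, V = 41.8 × 6.700/37.33 = 7.502 mV.

V ≈ 7.50 mV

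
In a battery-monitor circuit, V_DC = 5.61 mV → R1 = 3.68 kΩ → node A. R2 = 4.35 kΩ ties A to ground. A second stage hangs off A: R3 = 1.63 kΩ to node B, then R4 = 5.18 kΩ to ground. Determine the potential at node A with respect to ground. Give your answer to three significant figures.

Looking into the second stage from A: R3 + R4 = 6.810 kΩ appears in parallel with R2.
R2 ‖ (R3+R4) = 2.654 kΩ.
So V_A = 5.61 × 0.4190 = 2.351 mV.

V_A ≈ 2.35 mV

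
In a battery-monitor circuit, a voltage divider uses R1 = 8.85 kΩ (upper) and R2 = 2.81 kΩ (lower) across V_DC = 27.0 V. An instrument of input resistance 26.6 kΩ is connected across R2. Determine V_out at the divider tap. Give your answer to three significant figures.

The load sits in parallel with R2, giving an effective lower resistance R2' = R2·R_L/(R2+R_L) = 2.542 kΩ.
Voltage divider with the loaded lower leg: V_out = 27.0 × 2.542/(8.85 + 2.542) = 27.0 × 0.2231 = 6.024 V.

V_out ≈ 6.02 V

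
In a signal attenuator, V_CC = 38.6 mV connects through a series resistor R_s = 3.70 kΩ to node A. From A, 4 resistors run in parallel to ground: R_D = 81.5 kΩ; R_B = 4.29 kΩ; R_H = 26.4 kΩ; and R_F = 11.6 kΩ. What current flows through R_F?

I ≈ 1.41 µA

Parallel bank: R_p = 1/(1/81.5 + 1/4.29 + 1/26.4 + 1/11.6) = 2.707 kΩ.
V_A = 38.6 × 2.707/6.407 = 16.31 mV.
Branch current I = V_A/R_F = 16.31/11.6 = 1.406 µA.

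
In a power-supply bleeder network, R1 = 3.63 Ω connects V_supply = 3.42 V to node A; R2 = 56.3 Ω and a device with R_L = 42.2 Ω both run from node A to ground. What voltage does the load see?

V_out ≈ 2.97 V

The load sits in parallel with R2, giving an effective lower resistance R2' = R2·R_L/(R2+R_L) = 24.12 Ω.
Voltage divider with the loaded lower leg: V_out = 3.42 × 24.12/(3.63 + 24.12) = 3.42 × 0.8692 = 2.973 V.
(Unloaded it would be 3.21 V; the load pulls it down.)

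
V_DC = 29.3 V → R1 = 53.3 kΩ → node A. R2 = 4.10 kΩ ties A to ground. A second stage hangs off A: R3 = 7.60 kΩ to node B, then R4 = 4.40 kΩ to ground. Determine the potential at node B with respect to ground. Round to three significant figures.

V_B ≈ 0.583 V

Looking into the second stage from A: R3 + R4 = 12.00 kΩ appears in parallel with R2.
R2 ‖ (R3+R4) = 3.056 kΩ.
So V_A = 29.3 × 0.05423 = 1.589 V.
V_B = V_A × 0.3667 = 0.5826 V.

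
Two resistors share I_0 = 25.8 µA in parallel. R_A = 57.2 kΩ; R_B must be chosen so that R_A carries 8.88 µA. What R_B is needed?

The fraction through R_A equals R_B/(R_A+R_B).
8.88/25.8 = R_B/(R_A + R_B) → R_B = R_A · (0.3442)/(1 − 0.3442) = 57.2 × 0.5248 = 30.02 kΩ.

R_B ≈ 30.0 kΩ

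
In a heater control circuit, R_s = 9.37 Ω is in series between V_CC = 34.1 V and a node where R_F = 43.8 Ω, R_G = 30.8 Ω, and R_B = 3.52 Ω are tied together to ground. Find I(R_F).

I ≈ 0.186 A

Equivalent of the parallel group: R_p = 2.946 Ω.
Node voltage V_A = V_CC · R_p/(R_s + R_p) = 34.1 × 0.2392 = 8.158 V.
Branch current I = V_A/R_F = 8.158/43.8 = 0.1862 A.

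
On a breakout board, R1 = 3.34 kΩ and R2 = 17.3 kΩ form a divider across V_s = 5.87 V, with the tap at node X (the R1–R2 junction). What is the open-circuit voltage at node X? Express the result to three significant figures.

V_th ≈ 4.92 V

V_th is the unloaded tap voltage: V_s · R2/(R1+R2) = 5.87 × 0.8382 = 4.920 V.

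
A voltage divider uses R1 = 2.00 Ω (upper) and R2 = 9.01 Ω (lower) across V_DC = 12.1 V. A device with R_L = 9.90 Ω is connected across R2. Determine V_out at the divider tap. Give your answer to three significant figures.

R2 ‖ R_L = (9.01 × 9.90)/(9.01 + 9.90) = 4.717 Ω.
Now apply the divider: V_out = 12.1 × 0.7022 = 8.497 V.

V_out ≈ 8.50 V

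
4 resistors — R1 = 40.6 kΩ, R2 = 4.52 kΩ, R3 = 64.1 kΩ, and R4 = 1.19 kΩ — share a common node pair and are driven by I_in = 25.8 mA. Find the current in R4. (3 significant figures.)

I ≈ 19.7 mA

Conductances: ΣG = 1/40.6 + 1/4.52 + 1/64.1 + 1/1.19 = 1.102 (1/kΩ).
R4 takes the fraction G_k/ΣG = 0.8403/1.102 = 0.7627, so I = 25.8 × 0.7627 = 19.68 mA.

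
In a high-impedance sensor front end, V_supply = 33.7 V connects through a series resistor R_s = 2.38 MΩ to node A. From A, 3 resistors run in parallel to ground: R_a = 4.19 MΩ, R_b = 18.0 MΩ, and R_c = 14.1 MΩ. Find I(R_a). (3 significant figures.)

I ≈ 4.30 µA

Equivalent of the parallel group: R_p = 2.739 MΩ.
V_A = 33.7 × 2.739/5.119 = 18.03 V.
I(R_a) = V_A / R_a = 18.03/4.19 = 4.303 µA.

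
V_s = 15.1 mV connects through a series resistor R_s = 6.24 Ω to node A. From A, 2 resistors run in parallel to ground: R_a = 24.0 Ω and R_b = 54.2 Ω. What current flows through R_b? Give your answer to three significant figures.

I ≈ 0.203 mA

Equivalent of the parallel group: R_p = 16.63 Ω.
V_A by voltage divider: V_A = 15.1 × 16.63/(6.24 + 16.63) = 10.98 mV.
I(R_b) = V_A / R_b = 10.98/54.2 = 0.2026 mA.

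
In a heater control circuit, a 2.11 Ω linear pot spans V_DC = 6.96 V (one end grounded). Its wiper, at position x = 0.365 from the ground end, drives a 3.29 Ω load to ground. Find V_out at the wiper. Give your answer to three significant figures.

V_out ≈ 2.21 V

Split the track: R_lower = x·R_p = 0.7701 Ω, R_upper = (1−x)·R_p = 1.340 Ω.
R_L loads the lower segment: effective lower R = 0.6241 Ω.
Loaded-divider output: V_out = 6.96 × 0.3178 = 2.212 V.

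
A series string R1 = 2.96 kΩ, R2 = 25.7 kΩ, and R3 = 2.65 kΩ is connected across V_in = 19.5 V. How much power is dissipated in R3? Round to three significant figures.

The common current is I = 19.5/31.31 = 0.6228 mA.
P = I²R = 0.3879 × 2.65 = 1.028 mW.

P ≈ 1.03 mW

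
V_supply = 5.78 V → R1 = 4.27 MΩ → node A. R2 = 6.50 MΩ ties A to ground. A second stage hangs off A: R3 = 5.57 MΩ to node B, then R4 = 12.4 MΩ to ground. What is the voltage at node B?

Looking into the second stage from A: R3 + R4 = 17.97 MΩ appears in parallel with R2.
R2 ‖ (R3+R4) = 4.773 MΩ.
First divider: V_A = V_supply · 4.773/(4.27 + 4.773) = 3.051 V.
Stage 2 is unloaded, so V_B = V_A · R4/(R3+R4) = 3.051 × 12.4/17.97 = 2.105 V.

V_B ≈ 2.11 V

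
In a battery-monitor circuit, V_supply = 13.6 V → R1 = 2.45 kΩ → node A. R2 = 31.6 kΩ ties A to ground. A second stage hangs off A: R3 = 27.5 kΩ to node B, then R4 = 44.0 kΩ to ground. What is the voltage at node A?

V_A ≈ 12.2 V

Node A sees R2 in parallel with the series input of stage 2, R3 + R4 = 71.50 kΩ.
Effective lower resistance at A: R2 ‖ 71.50 = 21.91 kΩ.
First divider: V_A = V_supply · 21.91/(2.45 + 21.91) = 12.23 V.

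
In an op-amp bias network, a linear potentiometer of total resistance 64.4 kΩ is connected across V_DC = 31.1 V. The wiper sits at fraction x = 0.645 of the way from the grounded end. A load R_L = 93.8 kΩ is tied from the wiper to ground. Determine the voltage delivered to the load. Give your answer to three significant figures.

Split the track: R_lower = x·R_p = 41.54 kΩ, R_upper = (1−x)·R_p = 22.86 kΩ.
R_L loads the lower segment: effective lower R = 28.79 kΩ.
Then V_out = V_DC · 28.79/(22.86 + 28.79) = 17.33 V.

V_out ≈ 17.3 V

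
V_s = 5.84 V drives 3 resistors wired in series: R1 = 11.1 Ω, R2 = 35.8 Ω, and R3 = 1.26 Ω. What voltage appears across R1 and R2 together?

V ≈ 5.69 V

Total series resistance ΣR = 11.1 + 35.8 + 1.26 = 48.16 Ω.
R_{R1..R2} = 11.1 + 35.8 = 46.90 Ω.
By the voltage-divider rule, V = 5.84 × 46.90/48.16 = 5.687 V.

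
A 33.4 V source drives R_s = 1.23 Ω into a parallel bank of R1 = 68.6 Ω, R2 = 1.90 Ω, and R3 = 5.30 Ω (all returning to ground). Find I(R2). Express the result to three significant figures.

I ≈ 9.26 A

Combine the parallel branches: R_p = (1/68.6 + 1/1.90 + 1/5.30)⁻¹ = 1.371 Ω.
V_A by voltage divider: V_A = 33.4 × 1.371/(1.23 + 1.371) = 17.60 V.
I(R2) = V_A / R2 = 17.60/1.90 = 9.265 A.
(Check via current divider: I_total = 12.84 A; share G_k/ΣG = 0.7214 → same result.)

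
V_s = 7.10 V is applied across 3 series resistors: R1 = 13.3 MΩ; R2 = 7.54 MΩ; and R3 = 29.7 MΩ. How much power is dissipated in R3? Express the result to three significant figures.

P ≈ 0.586 µW

ΣR = 50.54 MΩ → I = 7.10/50.54 = 0.1405 µA.
V(R3) = I·R = 4.172 V; P = V·I = 4.172 × 0.1405 = 0.5861 µW.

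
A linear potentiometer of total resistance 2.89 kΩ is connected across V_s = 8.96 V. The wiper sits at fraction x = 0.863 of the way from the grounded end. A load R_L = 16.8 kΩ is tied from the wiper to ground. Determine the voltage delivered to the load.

V_out ≈ 7.58 V

Split the track: R_lower = x·R_p = 2.494 kΩ, R_upper = (1−x)·R_p = 0.3959 kΩ.
R_L loads the lower segment: effective lower R = 2.172 kΩ.
Loaded-divider output: V_out = 8.96 × 0.8458 = 7.578 V.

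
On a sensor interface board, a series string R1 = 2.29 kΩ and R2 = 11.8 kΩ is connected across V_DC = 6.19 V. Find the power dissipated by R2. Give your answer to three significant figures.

P ≈ 2.28 mW

ΣR = 14.09 kΩ → I = 6.19/14.09 = 0.4393 mA.
V(R2) = I·R = 5.184 V; P = V·I = 5.184 × 0.4393 = 2.277 mW.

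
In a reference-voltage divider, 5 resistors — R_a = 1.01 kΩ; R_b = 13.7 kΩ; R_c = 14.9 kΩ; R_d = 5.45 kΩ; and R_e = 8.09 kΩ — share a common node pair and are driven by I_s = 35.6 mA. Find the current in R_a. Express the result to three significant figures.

I ≈ 24.5 mA

Conductances: ΣG = 1/1.01 + 1/13.7 + 1/14.9 + 1/5.45 + 1/8.09 = 1.437 (1/kΩ).
Current divider: I(R_a) = I_s · G_k/ΣG = 35.6 × (0.9901/1.437) = 35.6 × 0.6889 = 24.52 mA.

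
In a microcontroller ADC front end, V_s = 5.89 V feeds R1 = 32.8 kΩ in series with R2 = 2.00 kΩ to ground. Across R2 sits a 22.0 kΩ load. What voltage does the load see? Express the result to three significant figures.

V_out ≈ 0.312 V

First combine the lower leg with the load: R2 ‖ R_L = 1.833 kΩ.
Now apply the divider: V_out = 5.89 × 0.05294 = 0.3118 V.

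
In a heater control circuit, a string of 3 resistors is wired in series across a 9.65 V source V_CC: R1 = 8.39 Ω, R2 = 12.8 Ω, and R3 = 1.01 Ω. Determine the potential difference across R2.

V ≈ 5.56 V

Series total: ΣR = 8.39 + 12.8 + 1.01 = 22.20 Ω.
By the voltage-divider rule, V = 9.65 × 12.80/22.20 = 5.564 V.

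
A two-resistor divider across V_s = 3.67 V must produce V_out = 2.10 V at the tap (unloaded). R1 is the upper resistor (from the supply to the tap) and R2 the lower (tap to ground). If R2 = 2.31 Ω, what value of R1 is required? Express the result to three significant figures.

V_out/V_s = R2/(R1+R2) = 0.5722.
So R1 = R2 · (V_s/V_out − 1) = 2.31 × (3.67/2.10 − 1) = 2.31 × 0.7476 = 1.727 Ω.

R1 ≈ 1.73 Ω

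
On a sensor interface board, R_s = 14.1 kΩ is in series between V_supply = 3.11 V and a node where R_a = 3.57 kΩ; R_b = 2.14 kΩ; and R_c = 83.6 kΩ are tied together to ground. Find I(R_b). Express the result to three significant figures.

Equivalent of the parallel group: R_p = 1.317 kΩ.
V_A by voltage divider: V_A = 3.11 × 1.317/(14.1 + 1.317) = 0.2657 V.
Branch current I = V_A/R_b = 0.2657/2.14 = 0.1241 mA.

I ≈ 0.124 mA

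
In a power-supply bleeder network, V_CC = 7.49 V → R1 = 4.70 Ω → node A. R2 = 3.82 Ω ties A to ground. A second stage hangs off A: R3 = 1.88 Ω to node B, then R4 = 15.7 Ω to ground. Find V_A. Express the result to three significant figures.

V_A ≈ 3.00 V

Node A sees R2 in parallel with the series input of stage 2, R3 + R4 = 17.58 Ω.
R2 ‖ (R3+R4) = 3.138 Ω.
V_A = 7.49 × 3.138/(4.70 + 3.138) = 2.999 V.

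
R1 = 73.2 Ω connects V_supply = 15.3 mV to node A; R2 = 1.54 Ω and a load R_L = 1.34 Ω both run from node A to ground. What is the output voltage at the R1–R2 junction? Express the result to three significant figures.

V_out ≈ 0.148 mV

The load sits in parallel with R2, giving an effective lower resistance R2' = R2·R_L/(R2+R_L) = 0.7165 Ω.
Voltage divider with the loaded lower leg: V_out = 15.3 × 0.7165/(73.2 + 0.7165) = 15.3 × 0.009694 = 0.1483 mV.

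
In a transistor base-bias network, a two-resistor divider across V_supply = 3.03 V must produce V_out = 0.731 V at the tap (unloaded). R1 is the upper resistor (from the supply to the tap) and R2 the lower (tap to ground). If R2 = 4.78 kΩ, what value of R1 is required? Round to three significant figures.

R1 ≈ 15.0 kΩ

The divider ratio is R2/(R1+R2) = 0.731/3.03 = 0.2413.
R1 = R2·(1/k − 1) = 4.78 × 3.145 = 15.03 kΩ.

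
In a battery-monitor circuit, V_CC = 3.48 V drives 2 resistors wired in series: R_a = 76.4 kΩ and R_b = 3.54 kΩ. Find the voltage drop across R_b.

Total series resistance ΣR = 76.4 + 3.54 = 79.94 kΩ.
By the voltage-divider rule, V = 3.48 × 3.540/79.94 = 0.1541 V.

V ≈ 0.154 V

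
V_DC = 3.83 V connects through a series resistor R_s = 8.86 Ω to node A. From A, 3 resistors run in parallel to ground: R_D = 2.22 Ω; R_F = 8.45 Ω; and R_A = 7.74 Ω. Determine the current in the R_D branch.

Parallel bank: R_p = 1/(1/2.22 + 1/8.45 + 1/7.74) = 1.433 Ω.
V_A = 3.83 × 1.433/10.29 = 0.5331 V.
I(R_D) = V_A / R_D = 0.5331/2.22 = 0.2401 A.
(Equivalently: I_total = 0.3721 A, then current-divider fraction G_k/ΣG = 0.6454.)

I ≈ 0.240 A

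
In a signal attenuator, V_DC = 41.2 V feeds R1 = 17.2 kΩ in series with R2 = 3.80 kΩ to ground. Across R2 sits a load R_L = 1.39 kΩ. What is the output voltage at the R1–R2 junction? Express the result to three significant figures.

The load sits in parallel with R2, giving an effective lower resistance R2' = R2·R_L/(R2+R_L) = 1.018 kΩ.
Voltage divider with the loaded lower leg: V_out = 41.2 × 1.018/(17.2 + 1.018) = 41.2 × 0.05586 = 2.302 V.

V_out ≈ 2.30 V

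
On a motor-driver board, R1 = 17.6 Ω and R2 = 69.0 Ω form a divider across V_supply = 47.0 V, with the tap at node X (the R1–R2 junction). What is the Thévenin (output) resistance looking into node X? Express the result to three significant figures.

R_th ≈ 14.0 Ω

Zeroing V_supply shorts the top of R1 to ground, so R_th = R1 ‖ R2 = 14.02 Ω.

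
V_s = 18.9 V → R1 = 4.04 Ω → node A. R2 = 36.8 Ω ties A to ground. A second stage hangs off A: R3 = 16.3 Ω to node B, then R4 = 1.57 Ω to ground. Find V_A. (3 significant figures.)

V_A ≈ 14.1 V

The second stage (R3 + R4 = 17.87 Ω) loads node A in parallel with R2.
R2 ‖ (R3+R4) = 12.03 Ω.
First divider: V_A = V_s · 12.03/(4.04 + 12.03) = 14.15 V.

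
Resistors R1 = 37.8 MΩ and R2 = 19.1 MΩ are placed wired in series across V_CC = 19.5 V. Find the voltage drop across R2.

Series total: ΣR = 37.8 + 19.1 = 56.90 MΩ.
By the voltage-divider rule, V = 19.5 × 19.10/56.90 = 6.546 V.

V ≈ 6.55 V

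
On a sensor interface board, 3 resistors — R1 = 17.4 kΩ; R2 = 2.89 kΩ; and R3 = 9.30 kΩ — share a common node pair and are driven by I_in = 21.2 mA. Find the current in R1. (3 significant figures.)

I ≈ 2.38 mA

Conductances: ΣG = 1/17.4 + 1/2.89 + 1/9.30 = 0.5110 (1/kΩ).
R1 takes the fraction G_k/ΣG = 0.05747/0.5110 = 0.1125, so I = 21.2 × 0.1125 = 2.384 mA.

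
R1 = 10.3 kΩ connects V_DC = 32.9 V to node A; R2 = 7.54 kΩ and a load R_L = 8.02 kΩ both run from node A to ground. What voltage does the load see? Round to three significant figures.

R2 ‖ R_L = (7.54 × 8.02)/(7.54 + 8.02) = 3.886 kΩ.
Now apply the divider: V_out = 32.9 × 0.2739 = 9.013 V.

V_out ≈ 9.01 V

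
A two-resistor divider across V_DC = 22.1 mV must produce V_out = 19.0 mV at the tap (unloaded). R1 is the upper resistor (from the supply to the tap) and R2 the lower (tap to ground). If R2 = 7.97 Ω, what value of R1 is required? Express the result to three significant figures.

The divider ratio is R2/(R1+R2) = 19.0/22.1 = 0.8597.
So R1 = R2 · (V_DC/V_out − 1) = 7.97 × (22.1/19.0 − 1) = 7.97 × 0.1632 = 1.300 Ω.

R1 ≈ 1.30 Ω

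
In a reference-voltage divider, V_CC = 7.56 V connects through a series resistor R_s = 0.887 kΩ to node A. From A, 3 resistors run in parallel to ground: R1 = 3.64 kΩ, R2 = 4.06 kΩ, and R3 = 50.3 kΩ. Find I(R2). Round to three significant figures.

I ≈ 1.26 mA

Equivalent of the parallel group: R_p = 1.849 kΩ.
V_A = 7.56 × 1.849/2.736 = 5.109 V.
I(R2) = V_A / R2 = 5.109/4.06 = 1.258 mA.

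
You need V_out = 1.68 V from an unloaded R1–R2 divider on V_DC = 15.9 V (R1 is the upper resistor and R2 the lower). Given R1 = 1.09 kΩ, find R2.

The divider ratio is R2/(R1+R2) = 1.68/15.9 = 0.1057.
Rearranging, R2 = R1·k/(1−k) = 1.09 × 0.1181 = 0.1288 kΩ.

R2 ≈ 0.129 kΩ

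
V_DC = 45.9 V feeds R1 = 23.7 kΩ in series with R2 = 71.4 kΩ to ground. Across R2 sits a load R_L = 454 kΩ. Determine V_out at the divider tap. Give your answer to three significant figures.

First combine the lower leg with the load: R2 ‖ R_L = 61.70 kΩ.
Then V_out = V_DC · R2'/(R1 + R2') = 45.9 × 61.70/85.40 = 33.16 V.
(Unloaded it would be 34.5 V; the load pulls it down.)

V_out ≈ 33.2 V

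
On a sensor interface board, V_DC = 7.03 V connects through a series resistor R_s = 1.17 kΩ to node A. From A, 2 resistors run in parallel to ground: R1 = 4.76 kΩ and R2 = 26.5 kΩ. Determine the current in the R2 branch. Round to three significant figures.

I ≈ 0.206 mA

Combine the parallel branches: R_p = (1/4.76 + 1/26.5)⁻¹ = 4.035 kΩ.
Node voltage V_A = V_DC · R_p/(R_s + R_p) = 7.03 × 0.7752 = 5.450 V.
Branch current I = V_A/R2 = 5.450/26.5 = 0.2057 mA.
(Equivalently: I_total = 1.351 mA, then current-divider fraction G_k/ΣG = 0.1523.)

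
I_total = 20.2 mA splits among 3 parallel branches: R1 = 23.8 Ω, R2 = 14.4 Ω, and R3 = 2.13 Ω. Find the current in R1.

Conductances: ΣG = 1/23.8 + 1/14.4 + 1/2.13 = 0.5809 (1/Ω).
R1 takes the fraction G_k/ΣG = 0.04202/0.5809 = 0.07232, so I = 20.2 × 0.07232 = 1.461 mA.

I ≈ 1.46 mA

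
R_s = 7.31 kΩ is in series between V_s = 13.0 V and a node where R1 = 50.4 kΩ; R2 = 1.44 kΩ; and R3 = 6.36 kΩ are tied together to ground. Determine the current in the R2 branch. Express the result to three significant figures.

I ≈ 1.22 mA

Combine the parallel branches: R_p = (1/50.4 + 1/1.44 + 1/6.36)⁻¹ = 1.147 kΩ.
Node voltage V_A = V_s · R_p/(R_s + R_p) = 13.0 × 0.1357 = 1.764 V.
I(R2) = V_A / R2 = 1.764/1.44 = 1.225 mA.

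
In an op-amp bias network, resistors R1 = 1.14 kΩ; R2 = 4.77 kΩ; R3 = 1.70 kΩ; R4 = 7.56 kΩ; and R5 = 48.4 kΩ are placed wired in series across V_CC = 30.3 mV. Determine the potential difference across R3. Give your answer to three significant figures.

ΣR = 1.14 + 4.77 + 1.70 + 7.56 + 48.4 = 63.57 kΩ.
V = V_CC · R/ΣR = 30.3 × 0.02674 = 0.8103 mV.

V ≈ 0.810 mV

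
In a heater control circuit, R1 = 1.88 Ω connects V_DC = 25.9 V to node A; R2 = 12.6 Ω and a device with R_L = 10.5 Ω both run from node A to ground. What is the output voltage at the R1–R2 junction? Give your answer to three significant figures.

The load sits in parallel with R2, giving an effective lower resistance R2' = R2·R_L/(R2+R_L) = 5.727 Ω.
Then V_out = V_DC · R2'/(R1 + R2') = 25.9 × 5.727/7.607 = 19.50 V.

V_out ≈ 19.5 V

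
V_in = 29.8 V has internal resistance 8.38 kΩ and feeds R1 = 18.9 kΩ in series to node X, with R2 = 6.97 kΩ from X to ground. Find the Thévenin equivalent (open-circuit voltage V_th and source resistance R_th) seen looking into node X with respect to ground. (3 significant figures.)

V_th ≈ 6.06 V, R_th ≈ 5.55 kΩ

R1' = 8.38 + 18.9 = 27.28 kΩ (source resistance + R1).
V_th is the unloaded tap voltage: V_in · R2/(R1'+R2) = 29.8 × 0.2035 = 6.064 V.
Looking into X with the source shorted: R_th = R1'·R2/(R1'+R2) = 27.28 × 6.97/34.25 = 5.552 kΩ.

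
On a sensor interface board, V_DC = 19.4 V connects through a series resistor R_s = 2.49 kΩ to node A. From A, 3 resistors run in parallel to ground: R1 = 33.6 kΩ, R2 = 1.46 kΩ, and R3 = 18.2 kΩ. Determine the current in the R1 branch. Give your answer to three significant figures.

I ≈ 0.198 mA

Equivalent of the parallel group: R_p = 1.299 kΩ.
Node voltage V_A = V_DC · R_p/(R_s + R_p) = 19.4 × 0.3429 = 6.652 V.
Branch current I = V_A/R1 = 6.652/33.6 = 0.1980 mA.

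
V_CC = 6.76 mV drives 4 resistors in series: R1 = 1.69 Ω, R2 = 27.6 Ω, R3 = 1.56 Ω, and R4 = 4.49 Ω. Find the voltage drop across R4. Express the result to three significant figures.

Total series resistance ΣR = 1.69 + 27.6 + 1.56 + 4.49 = 35.34 Ω.
By the voltage-divider rule, V = 6.76 × 4.490/35.34 = 0.8589 mV.

V ≈ 0.859 mV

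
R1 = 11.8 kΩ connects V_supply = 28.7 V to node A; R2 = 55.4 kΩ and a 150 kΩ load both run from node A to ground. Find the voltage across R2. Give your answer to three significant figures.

V_out ≈ 22.2 V

The load sits in parallel with R2, giving an effective lower resistance R2' = R2·R_L/(R2+R_L) = 40.46 kΩ.
Then V_out = V_supply · R2'/(R1 + R2') = 28.7 × 40.46/52.26 = 22.22 V.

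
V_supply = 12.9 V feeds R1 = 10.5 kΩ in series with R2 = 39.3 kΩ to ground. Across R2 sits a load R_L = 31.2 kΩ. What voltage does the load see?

V_out ≈ 8.04 V

R2 ‖ R_L = (39.3 × 31.2)/(39.3 + 31.2) = 17.39 kΩ.
Then V_out = V_supply · R2'/(R1 + R2') = 12.9 × 17.39/27.89 = 8.044 V.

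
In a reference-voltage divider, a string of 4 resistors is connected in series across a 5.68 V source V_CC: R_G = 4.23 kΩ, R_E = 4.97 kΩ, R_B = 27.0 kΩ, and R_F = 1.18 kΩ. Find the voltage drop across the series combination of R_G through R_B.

V ≈ 5.50 V

ΣR = 4.23 + 4.97 + 27.0 + 1.18 = 37.38 kΩ.
R_{R_G..R_B} = 4.23 + 4.97 + 27.0 = 36.20 kΩ.
By the voltage-divider rule, V = 5.68 × 36.20/37.38 = 5.501 V.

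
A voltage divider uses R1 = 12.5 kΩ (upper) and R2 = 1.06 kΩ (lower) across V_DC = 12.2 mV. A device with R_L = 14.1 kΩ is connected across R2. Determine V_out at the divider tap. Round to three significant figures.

First combine the lower leg with the load: R2 ‖ R_L = 0.9859 kΩ.
Voltage divider with the loaded lower leg: V_out = 12.2 × 0.9859/(12.5 + 0.9859) = 12.2 × 0.07310 = 0.8919 mV.

V_out ≈ 0.892 mV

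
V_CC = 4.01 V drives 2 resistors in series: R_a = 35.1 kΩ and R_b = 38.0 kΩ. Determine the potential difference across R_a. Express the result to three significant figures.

Total series resistance ΣR = 35.1 + 38.0 = 73.10 kΩ.
V = V_CC · R/ΣR = 4.01 × 0.4802 = 1.925 V.

V ≈ 1.93 V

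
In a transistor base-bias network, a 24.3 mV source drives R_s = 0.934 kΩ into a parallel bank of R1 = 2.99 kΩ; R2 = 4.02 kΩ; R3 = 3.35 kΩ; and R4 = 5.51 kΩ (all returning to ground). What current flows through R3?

Combine the parallel branches: R_p = (1/2.99 + 1/4.02 + 1/3.35 + 1/5.51)⁻¹ = 0.9406 kΩ.
V_A by voltage divider: V_A = 24.3 × 0.9406/(0.934 + 0.9406) = 12.19 mV.
Branch current I = V_A/R3 = 12.19/3.35 = 3.640 µA.
(Equivalently: I_total = 12.96 µA, then current-divider fraction G_k/ΣG = 0.2808.)

I ≈ 3.64 µA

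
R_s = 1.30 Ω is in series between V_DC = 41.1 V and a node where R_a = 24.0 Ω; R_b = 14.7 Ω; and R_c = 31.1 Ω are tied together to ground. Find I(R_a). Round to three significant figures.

Combine the parallel branches: R_p = (1/24.0 + 1/14.7 + 1/31.1)⁻¹ = 7.050 Ω.
V_A = 41.1 × 7.050/8.350 = 34.70 V.
Branch current I = V_A/R_a = 34.70/24.0 = 1.446 A.
(Equivalently: I_total = 4.922 A, then current-divider fraction G_k/ΣG = 0.2937.)

I ≈ 1.45 A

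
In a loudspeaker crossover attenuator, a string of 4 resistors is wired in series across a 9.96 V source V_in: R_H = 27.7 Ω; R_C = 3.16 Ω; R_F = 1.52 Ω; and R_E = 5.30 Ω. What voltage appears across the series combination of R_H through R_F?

V ≈ 8.56 V

Total series resistance ΣR = 27.7 + 3.16 + 1.52 + 5.30 = 37.68 Ω.
R_{R_H..R_F} = 27.7 + 3.16 + 1.52 = 32.38 Ω.
By the voltage-divider rule, V = 9.96 × 32.38/37.68 = 8.559 V.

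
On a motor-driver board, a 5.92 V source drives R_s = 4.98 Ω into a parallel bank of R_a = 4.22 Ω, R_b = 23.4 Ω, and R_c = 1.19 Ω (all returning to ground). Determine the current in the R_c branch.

Parallel bank: R_p = 1/(1/4.22 + 1/23.4 + 1/1.19) = 0.8928 Ω.
V_A = 5.92 × 0.8928/5.873 = 0.9000 V.
I(R_c) = V_A / R_c = 0.9000/1.19 = 0.7563 A.
(Check via current divider: I_total = 1.008 A; share G_k/ΣG = 0.7503 → same result.)

I ≈ 0.756 A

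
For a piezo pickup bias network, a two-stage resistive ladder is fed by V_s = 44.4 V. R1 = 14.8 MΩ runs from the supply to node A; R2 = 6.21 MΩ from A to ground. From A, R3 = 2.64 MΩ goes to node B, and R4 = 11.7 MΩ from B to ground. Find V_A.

The second stage (R3 + R4 = 14.34 MΩ) loads node A in parallel with R2.
Effective lower resistance at A: R2 ‖ 14.34 = 4.333 MΩ.
So V_A = 44.4 × 0.2265 = 10.06 V.

V_A ≈ 10.1 V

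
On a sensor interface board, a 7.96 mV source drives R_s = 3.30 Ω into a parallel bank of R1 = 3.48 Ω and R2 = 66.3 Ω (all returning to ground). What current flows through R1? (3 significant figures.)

Combine the parallel branches: R_p = (1/3.48 + 1/66.3)⁻¹ = 3.306 Ω.
Node voltage V_A = V_in · R_p/(R_s + R_p) = 7.96 × 0.5005 = 3.984 mV.
I(R1) = V_A / R1 = 3.984/3.48 = 1.145 mA.
(Check via current divider: I_total = 1.205 mA; share G_k/ΣG = 0.9501 → same result.)

I ≈ 1.14 mA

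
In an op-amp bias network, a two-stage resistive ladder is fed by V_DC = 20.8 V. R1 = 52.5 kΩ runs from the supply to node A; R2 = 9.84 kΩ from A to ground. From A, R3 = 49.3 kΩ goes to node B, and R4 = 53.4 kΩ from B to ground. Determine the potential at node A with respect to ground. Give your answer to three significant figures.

V_A ≈ 3.04 V

Looking into the second stage from A: R3 + R4 = 102.7 kΩ appears in parallel with R2.
R2 ‖ (R3+R4) = 8.980 kΩ.
So V_A = 20.8 × 0.1461 = 3.038 V.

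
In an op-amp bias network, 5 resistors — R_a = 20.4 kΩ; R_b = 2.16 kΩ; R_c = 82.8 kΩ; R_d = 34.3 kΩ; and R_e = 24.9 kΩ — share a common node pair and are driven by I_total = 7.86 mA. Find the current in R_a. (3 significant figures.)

I ≈ 0.649 mA

ΣG = 1/20.4 + 1/2.16 + 1/82.8 + 1/34.3 + 1/24.9 = 0.5934.
By the current-divider rule, I = I_total · G_k/ΣG = 7.86 × 0.08261 = 0.6493 mA.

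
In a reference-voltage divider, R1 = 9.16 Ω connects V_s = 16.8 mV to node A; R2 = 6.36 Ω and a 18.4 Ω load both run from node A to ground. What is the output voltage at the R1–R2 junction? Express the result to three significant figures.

V_out ≈ 5.72 mV

First combine the lower leg with the load: R2 ‖ R_L = 4.726 Ω.
Now apply the divider: V_out = 16.8 × 0.3404 = 5.718 mV.
(Unloaded it would be 6.88 mV; the load pulls it down.)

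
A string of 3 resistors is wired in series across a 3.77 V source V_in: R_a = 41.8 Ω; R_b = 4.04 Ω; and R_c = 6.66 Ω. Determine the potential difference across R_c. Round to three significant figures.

V ≈ 0.478 V

ΣR = 41.8 + 4.04 + 6.66 = 52.50 Ω.
By the voltage-divider rule, V = 3.77 × 6.660/52.50 = 0.4783 V.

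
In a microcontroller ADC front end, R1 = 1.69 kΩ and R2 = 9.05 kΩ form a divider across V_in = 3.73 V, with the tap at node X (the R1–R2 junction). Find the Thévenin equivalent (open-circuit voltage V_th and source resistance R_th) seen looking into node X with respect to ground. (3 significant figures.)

Open-circuit (no load on X): V_th = V_in · R2/(R1 + R2) = 3.73 × 9.05/(1.690 + 9.05) = 3.143 V.
Looking into X with the source shorted: R_th = R1·R2/(R1+R2) = 1.690 × 9.05/10.74 = 1.424 kΩ.

V_th ≈ 3.14 V, R_th ≈ 1.42 kΩ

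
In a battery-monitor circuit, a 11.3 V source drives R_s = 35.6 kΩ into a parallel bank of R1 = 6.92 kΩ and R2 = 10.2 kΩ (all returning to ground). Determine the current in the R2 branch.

I ≈ 0.115 mA

Parallel bank: R_p = 1/(1/6.92 + 1/10.2) = 4.123 kΩ.
Node voltage V_A = V_DC · R_p/(R_s + R_p) = 11.3 × 0.1038 = 1.173 V.
Branch current I = V_A/R2 = 1.173/10.2 = 0.1150 mA.
(Check via current divider: I_total = 0.2845 mA; share G_k/ΣG = 0.4042 → same result.)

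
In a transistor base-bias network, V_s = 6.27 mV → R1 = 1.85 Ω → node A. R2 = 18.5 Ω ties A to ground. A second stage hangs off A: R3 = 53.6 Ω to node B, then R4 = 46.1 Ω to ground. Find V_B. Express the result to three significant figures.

V_B ≈ 2.59 mV

Node A sees R2 in parallel with the series input of stage 2, R3 + R4 = 99.70 Ω.
Effective lower resistance at A: R2 ‖ 99.70 = 15.60 Ω.
V_A = 6.27 × 15.60/(1.85 + 15.60) = 5.605 mV.
V_B = V_A × 0.4624 = 2.592 mV.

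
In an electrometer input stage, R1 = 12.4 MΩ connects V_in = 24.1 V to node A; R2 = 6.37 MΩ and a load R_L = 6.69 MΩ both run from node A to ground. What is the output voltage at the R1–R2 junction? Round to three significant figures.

The load sits in parallel with R2, giving an effective lower resistance R2' = R2·R_L/(R2+R_L) = 3.263 MΩ.
Voltage divider with the loaded lower leg: V_out = 24.1 × 3.263/(12.4 + 3.263) = 24.1 × 0.2083 = 5.021 V.

V_out ≈ 5.02 V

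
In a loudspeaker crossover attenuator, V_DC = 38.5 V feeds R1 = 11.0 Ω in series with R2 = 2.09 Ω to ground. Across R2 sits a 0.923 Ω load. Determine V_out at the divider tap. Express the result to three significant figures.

R2 ‖ R_L = (2.09 × 0.923)/(2.09 + 0.923) = 0.6402 Ω.
Then V_out = V_DC · R2'/(R1 + R2') = 38.5 × 0.6402/11.64 = 2.118 V.

V_out ≈ 2.12 V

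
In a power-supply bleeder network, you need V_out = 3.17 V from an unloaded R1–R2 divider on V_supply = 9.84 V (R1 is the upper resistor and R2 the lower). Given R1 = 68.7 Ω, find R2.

Required fraction k = V_out/V_supply = 0.3222.
So R2 = R1 · V_out/(V_supply − V_out) = 68.7 × 3.17/(9.84 − 3.17) = 68.7 × 0.4753 = 32.65 Ω.

R2 ≈ 32.7 Ω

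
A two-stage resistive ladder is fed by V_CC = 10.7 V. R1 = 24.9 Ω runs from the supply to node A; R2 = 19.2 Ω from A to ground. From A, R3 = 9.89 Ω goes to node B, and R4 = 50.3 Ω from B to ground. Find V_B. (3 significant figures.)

Node A sees R2 in parallel with the series input of stage 2, R3 + R4 = 60.19 Ω.
Effective lower resistance at A: R2 ‖ 60.19 = 14.56 Ω.
So V_A = 10.7 × 0.3689 = 3.948 V.
Stage 2 is unloaded, so V_B = V_A · R4/(R3+R4) = 3.948 × 50.3/60.19 = 3.299 V.

V_B ≈ 3.30 V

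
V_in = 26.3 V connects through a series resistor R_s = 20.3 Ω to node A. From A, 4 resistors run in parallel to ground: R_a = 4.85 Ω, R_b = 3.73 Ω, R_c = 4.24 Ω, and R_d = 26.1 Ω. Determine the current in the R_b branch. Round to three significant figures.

I ≈ 0.435 A

Combine the parallel branches: R_p = (1/4.85 + 1/3.73 + 1/4.24 + 1/26.1)⁻¹ = 1.336 Ω.
V_A by voltage divider: V_A = 26.3 × 1.336/(20.3 + 1.336) = 1.624 V.
Branch current I = V_A/R_b = 1.624/3.73 = 0.4354 A.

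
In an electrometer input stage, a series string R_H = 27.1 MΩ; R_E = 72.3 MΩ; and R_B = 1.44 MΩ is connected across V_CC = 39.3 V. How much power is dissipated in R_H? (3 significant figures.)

ΣR = 100.8 MΩ → I = 39.3/100.8 = 0.3897 µA.
P = I²R = 0.1519 × 27.1 = 4.116 µW.

P ≈ 4.12 µW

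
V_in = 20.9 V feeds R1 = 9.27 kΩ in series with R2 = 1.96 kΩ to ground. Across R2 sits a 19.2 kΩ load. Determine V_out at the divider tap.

R2 ‖ R_L = (1.96 × 19.2)/(1.96 + 19.2) = 1.778 kΩ.
Then V_out = V_in · R2'/(R1 + R2') = 20.9 × 1.778/11.05 = 3.364 V.

V_out ≈ 3.36 V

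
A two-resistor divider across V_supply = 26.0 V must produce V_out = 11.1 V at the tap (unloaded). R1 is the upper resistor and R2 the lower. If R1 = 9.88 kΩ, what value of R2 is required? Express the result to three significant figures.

R2 ≈ 7.36 kΩ

The divider ratio is R2/(R1+R2) = 11.1/26.0 = 0.4269.
R2 = R1 · 0.4269/(1 − 0.4269) = 7.360 kΩ.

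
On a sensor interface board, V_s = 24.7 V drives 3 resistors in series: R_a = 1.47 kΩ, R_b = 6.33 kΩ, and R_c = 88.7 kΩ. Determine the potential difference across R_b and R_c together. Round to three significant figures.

Total series resistance ΣR = 1.47 + 6.33 + 88.7 = 96.50 kΩ.
R_{R_b..R_c} = 6.33 + 88.7 = 95.03 kΩ.
Voltage divider: V = V_s · (95.03 / 96.50) = 24.7 × 0.9848 = 24.32 V.

V ≈ 24.3 V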